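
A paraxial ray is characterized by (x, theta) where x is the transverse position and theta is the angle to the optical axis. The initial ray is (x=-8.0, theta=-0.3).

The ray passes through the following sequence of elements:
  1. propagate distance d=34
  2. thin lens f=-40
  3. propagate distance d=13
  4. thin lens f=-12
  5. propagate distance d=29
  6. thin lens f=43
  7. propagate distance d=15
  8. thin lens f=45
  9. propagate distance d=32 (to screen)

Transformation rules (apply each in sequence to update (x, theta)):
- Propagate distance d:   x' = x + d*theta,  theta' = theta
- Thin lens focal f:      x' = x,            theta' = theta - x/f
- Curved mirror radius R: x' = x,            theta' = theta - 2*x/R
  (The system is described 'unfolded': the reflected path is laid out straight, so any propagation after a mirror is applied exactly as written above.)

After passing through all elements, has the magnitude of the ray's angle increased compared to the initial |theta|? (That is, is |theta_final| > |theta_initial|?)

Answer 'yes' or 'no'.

Answer: yes

Derivation:
Initial: x=-8.0000 theta=-0.3000
After 1 (propagate distance d=34): x=-18.2000 theta=-0.3000
After 2 (thin lens f=-40): x=-18.2000 theta=-0.7550
After 3 (propagate distance d=13): x=-28.0150 theta=-0.7550
After 4 (thin lens f=-12): x=-28.0150 theta=-1483/480 (≈-3.0896)
After 5 (propagate distance d=29): x=-282271/2400 (≈-117.6129) theta=-1483/480 (≈-3.0896)
After 6 (thin lens f=43): x=-282271/2400 (≈-117.6129) theta=-18287/51600 (≈-0.3544)
After 7 (propagate distance d=15): x=-12686263/103200 (≈-122.9289) theta=-18287/51600 (≈-0.3544)
After 8 (thin lens f=45): x=-12686263/103200 (≈-122.9289) theta=11040433/4644000 (≈2.3774)
After 9 (propagate distance d=32 (to screen)): x=-217587979/4644000 (≈-46.8536) theta=11040433/4644000 (≈2.3774)
|theta_initial|=0.3000 |theta_final|=11040433/4644000 (≈2.3774) -> increased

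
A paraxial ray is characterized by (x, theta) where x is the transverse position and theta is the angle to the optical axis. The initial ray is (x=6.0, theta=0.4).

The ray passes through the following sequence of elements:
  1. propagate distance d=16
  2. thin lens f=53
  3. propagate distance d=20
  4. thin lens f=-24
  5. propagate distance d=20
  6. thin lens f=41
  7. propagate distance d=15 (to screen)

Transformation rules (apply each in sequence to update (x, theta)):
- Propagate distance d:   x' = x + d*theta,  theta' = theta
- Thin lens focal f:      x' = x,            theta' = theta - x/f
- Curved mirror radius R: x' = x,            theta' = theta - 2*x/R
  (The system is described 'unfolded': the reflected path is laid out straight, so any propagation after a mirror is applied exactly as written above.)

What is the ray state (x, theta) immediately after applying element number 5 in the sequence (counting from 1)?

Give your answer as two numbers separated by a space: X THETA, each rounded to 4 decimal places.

Initial: x=6.0000 theta=0.4000
After 1 (propagate distance d=16): x=12.4000 theta=0.4000
After 2 (thin lens f=53): x=12.4000 theta=44/265 (≈0.1660)
After 3 (propagate distance d=20): x=4166/265 (≈15.7208) theta=44/265 (≈0.1660)
After 4 (thin lens f=-24): x=4166/265 (≈15.7208) theta=2611/3180 (≈0.8211)
After 5 (propagate distance d=20): x=25553/795 (≈32.1421) theta=2611/3180 (≈0.8211)
Rounded to 4 decimal places: x = 32.1421, theta = 0.8211

Answer: 32.1421 0.8211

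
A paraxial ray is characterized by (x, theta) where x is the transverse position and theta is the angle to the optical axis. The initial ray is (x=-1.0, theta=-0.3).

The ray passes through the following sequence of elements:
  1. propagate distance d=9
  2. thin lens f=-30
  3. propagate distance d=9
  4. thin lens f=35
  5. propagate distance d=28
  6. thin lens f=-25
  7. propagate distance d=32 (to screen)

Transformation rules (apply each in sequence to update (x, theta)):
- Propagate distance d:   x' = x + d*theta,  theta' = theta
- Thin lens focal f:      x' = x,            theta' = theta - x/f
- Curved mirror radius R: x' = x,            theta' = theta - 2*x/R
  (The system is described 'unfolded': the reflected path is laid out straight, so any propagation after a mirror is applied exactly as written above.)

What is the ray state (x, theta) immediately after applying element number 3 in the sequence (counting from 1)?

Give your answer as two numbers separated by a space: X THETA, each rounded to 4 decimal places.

Answer: -7.5100 -0.4233

Derivation:
Initial: x=-1.0000 theta=-0.3000
After 1 (propagate distance d=9): x=-3.7000 theta=-0.3000
After 2 (thin lens f=-30): x=-3.7000 theta=-127/300 (≈-0.4233)
After 3 (propagate distance d=9): x=-7.5100 theta=-127/300 (≈-0.4233)
Rounded to 4 decimal places: x = -7.5100, theta = -0.4233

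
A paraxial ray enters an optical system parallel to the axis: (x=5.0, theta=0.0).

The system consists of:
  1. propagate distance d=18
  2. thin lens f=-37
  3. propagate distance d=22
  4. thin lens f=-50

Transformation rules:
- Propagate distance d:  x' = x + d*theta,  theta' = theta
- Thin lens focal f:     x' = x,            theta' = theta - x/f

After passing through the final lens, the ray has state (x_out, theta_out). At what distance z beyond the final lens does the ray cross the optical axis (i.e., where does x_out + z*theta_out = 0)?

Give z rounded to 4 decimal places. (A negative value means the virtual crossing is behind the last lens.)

Answer: -27.0642

Derivation:
Initial: x=5.0000 theta=0.0000
After 1 (propagate distance d=18): x=5.0000 theta=0.0000
After 2 (thin lens f=-37): x=5.0000 theta=5/37 (≈0.1351)
After 3 (propagate distance d=22): x=295/37 (≈7.9730) theta=5/37 (≈0.1351)
After 4 (thin lens f=-50): x=295/37 (≈7.9730) theta=109/370 (≈0.2946)
z_focus = -x_out/theta_out = -(295/37)/(109/370) = -2950/109 ≈ -27.0642
Rounded to 4 decimal places: z = -27.0642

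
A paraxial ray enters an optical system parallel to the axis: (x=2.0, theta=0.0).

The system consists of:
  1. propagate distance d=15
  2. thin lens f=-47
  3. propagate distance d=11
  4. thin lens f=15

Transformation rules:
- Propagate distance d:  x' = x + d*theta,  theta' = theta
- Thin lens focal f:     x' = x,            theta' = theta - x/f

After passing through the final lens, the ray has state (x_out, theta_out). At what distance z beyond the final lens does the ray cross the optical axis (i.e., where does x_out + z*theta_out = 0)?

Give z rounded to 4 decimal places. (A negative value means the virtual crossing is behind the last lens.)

Answer: 20.2326

Derivation:
Initial: x=2.0000 theta=0.0000
After 1 (propagate distance d=15): x=2.0000 theta=0.0000
After 2 (thin lens f=-47): x=2.0000 theta=2/47 (≈0.0426)
After 3 (propagate distance d=11): x=116/47 (≈2.4681) theta=2/47 (≈0.0426)
After 4 (thin lens f=15): x=116/47 (≈2.4681) theta=-86/705 (≈-0.1220)
z_focus = -x_out/theta_out = -(116/47)/(-86/705) = 870/43 ≈ 20.2326
Rounded to 4 decimal places: z = 20.2326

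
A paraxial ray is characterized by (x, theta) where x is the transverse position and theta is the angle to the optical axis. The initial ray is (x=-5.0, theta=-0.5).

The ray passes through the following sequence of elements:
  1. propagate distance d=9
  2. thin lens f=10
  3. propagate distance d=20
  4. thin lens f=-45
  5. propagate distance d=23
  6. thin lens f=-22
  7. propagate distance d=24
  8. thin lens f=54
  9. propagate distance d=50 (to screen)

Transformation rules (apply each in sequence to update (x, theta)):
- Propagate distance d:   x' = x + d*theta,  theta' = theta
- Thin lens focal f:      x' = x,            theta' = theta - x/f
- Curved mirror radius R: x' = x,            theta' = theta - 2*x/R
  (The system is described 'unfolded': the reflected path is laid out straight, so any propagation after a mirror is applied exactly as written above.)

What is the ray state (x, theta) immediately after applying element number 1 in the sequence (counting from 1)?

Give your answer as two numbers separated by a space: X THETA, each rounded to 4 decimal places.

Initial: x=-5.0000 theta=-0.5000
After 1 (propagate distance d=9): x=-9.5000 theta=-0.5000
Rounded to 4 decimal places: x = -9.5000, theta = -0.5000

Answer: -9.5000 -0.5000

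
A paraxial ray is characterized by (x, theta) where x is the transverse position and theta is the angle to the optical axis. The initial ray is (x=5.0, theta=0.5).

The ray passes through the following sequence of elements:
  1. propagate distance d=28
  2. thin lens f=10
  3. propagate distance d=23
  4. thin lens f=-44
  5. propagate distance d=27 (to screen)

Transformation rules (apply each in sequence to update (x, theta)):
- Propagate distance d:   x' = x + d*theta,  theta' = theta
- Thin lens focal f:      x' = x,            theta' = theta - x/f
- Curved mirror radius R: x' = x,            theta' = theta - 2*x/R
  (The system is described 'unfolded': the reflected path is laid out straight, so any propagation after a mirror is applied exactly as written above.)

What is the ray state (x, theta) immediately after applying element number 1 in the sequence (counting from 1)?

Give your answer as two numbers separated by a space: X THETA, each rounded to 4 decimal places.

Answer: 19.0000 0.5000

Derivation:
Initial: x=5.0000 theta=0.5000
After 1 (propagate distance d=28): x=19.0000 theta=0.5000
Rounded to 4 decimal places: x = 19.0000, theta = 0.5000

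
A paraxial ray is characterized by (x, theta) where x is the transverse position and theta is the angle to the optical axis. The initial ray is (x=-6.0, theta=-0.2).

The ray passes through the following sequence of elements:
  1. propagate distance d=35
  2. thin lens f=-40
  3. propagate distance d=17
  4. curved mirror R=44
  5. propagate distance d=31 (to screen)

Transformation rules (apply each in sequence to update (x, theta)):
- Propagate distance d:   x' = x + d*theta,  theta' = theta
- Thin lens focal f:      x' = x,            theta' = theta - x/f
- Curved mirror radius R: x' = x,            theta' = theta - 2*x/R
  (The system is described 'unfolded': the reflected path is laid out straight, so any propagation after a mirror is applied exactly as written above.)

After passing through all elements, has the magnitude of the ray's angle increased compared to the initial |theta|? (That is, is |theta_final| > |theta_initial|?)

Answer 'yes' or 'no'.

Initial: x=-6.0000 theta=-0.2000
After 1 (propagate distance d=35): x=-13.0000 theta=-0.2000
After 2 (thin lens f=-40): x=-13.0000 theta=-0.5250
After 3 (propagate distance d=17): x=-21.9250 theta=-0.5250
After 4 (curved mirror R=44): x=-21.9250 theta=83/176 (≈0.4716)
After 5 (propagate distance d=31 (to screen)): x=-6429/880 (≈-7.3057) theta=83/176 (≈0.4716)
|theta_initial|=0.2000 |theta_final|=83/176 (≈0.4716) -> increased

Answer: yes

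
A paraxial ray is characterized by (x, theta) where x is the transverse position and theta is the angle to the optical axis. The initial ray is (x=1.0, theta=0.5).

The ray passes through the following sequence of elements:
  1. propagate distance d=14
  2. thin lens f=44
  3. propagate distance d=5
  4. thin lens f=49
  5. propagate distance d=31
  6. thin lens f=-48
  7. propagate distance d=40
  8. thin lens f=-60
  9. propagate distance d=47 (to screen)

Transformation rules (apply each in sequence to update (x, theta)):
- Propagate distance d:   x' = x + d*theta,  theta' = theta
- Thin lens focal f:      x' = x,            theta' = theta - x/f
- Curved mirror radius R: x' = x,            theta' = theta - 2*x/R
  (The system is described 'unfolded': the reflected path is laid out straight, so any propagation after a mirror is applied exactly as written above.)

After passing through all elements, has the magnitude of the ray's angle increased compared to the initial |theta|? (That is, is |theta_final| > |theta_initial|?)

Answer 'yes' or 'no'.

Answer: yes

Derivation:
Initial: x=1.0000 theta=0.5000
After 1 (propagate distance d=14): x=8.0000 theta=0.5000
After 2 (thin lens f=44): x=8.0000 theta=7/22 (≈0.3182)
After 3 (propagate distance d=5): x=211/22 (≈9.5909) theta=7/22 (≈0.3182)
After 4 (thin lens f=49): x=211/22 (≈9.5909) theta=6/49 (≈0.1224)
After 5 (propagate distance d=31): x=14431/1078 (≈13.3868) theta=6/49 (≈0.1224)
After 6 (thin lens f=-48): x=14431/1078 (≈13.3868) theta=20767/51744 (≈0.4013)
After 7 (propagate distance d=40): x=2473/84 (≈29.4405) theta=20767/51744 (≈0.4013)
After 8 (thin lens f=-60): x=2473/84 (≈29.4405) theta=692347/776160 (≈0.8920)
After 9 (propagate distance d=47 (to screen)): x=55390829/776160 (≈71.3652) theta=692347/776160 (≈0.8920)
|theta_initial|=0.5000 |theta_final|=692347/776160 (≈0.8920) -> increased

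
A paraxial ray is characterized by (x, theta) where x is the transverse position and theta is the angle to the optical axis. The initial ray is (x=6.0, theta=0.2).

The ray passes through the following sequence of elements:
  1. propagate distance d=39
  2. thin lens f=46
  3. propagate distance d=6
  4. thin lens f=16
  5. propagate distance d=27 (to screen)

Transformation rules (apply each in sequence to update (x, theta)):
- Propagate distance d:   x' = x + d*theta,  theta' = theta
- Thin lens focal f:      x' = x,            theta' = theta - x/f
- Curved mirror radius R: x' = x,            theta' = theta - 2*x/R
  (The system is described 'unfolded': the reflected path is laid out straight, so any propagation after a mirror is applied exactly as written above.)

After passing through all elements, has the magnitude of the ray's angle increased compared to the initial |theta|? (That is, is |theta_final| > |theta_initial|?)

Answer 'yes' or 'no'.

Answer: yes

Derivation:
Initial: x=6.0000 theta=0.2000
After 1 (propagate distance d=39): x=13.8000 theta=0.2000
After 2 (thin lens f=46): x=13.8000 theta=-0.1000
After 3 (propagate distance d=6): x=13.2000 theta=-0.1000
After 4 (thin lens f=16): x=13.2000 theta=-0.9250
After 5 (propagate distance d=27 (to screen)): x=-11.7750 theta=-0.9250
|theta_initial|=0.2000 |theta_final|=0.9250 -> increased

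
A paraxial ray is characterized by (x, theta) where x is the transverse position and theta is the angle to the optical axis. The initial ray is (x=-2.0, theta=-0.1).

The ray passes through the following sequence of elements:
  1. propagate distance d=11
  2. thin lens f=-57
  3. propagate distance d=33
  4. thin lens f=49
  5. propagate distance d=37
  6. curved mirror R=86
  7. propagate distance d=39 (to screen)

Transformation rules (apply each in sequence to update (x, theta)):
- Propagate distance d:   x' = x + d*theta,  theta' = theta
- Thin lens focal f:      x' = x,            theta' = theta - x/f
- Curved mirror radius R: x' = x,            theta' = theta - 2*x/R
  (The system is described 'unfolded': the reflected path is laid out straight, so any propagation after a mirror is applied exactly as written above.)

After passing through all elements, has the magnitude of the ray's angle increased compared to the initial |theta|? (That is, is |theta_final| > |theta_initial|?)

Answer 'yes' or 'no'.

Initial: x=-2.0000 theta=-0.1000
After 1 (propagate distance d=11): x=-3.1000 theta=-0.1000
After 2 (thin lens f=-57): x=-3.1000 theta=-44/285 (≈-0.1544)
After 3 (propagate distance d=33): x=-1557/190 (≈-8.1947) theta=-44/285 (≈-0.1544)
After 4 (thin lens f=49): x=-1557/190 (≈-8.1947) theta=359/27930 (≈0.0129)
After 5 (propagate distance d=37): x=-107798/13965 (≈-7.7192) theta=359/27930 (≈0.0129)
After 6 (curved mirror R=86): x=-107798/13965 (≈-7.7192) theta=77011/400330 (≈0.1924)
After 7 (propagate distance d=39 (to screen)): x=-260341/1200990 (≈-0.2168) theta=77011/400330 (≈0.1924)
|theta_initial|=0.1000 |theta_final|=77011/400330 (≈0.1924) -> increased

Answer: yes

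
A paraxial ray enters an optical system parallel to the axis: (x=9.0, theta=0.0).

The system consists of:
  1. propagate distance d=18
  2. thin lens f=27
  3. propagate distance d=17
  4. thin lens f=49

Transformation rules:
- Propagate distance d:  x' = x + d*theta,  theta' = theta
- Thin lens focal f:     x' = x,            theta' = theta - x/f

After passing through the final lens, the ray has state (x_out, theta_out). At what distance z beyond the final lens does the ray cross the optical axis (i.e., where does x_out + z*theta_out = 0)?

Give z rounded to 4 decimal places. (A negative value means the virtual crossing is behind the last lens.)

Answer: 8.3051

Derivation:
Initial: x=9.0000 theta=0.0000
After 1 (propagate distance d=18): x=9.0000 theta=0.0000
After 2 (thin lens f=27): x=9.0000 theta=-1/3 (≈-0.3333)
After 3 (propagate distance d=17): x=10/3 (≈3.3333) theta=-1/3 (≈-0.3333)
After 4 (thin lens f=49): x=10/3 (≈3.3333) theta=-59/147 (≈-0.4014)
z_focus = -x_out/theta_out = -(10/3)/(-59/147) = 490/59 ≈ 8.3051
Rounded to 4 decimal places: z = 8.3051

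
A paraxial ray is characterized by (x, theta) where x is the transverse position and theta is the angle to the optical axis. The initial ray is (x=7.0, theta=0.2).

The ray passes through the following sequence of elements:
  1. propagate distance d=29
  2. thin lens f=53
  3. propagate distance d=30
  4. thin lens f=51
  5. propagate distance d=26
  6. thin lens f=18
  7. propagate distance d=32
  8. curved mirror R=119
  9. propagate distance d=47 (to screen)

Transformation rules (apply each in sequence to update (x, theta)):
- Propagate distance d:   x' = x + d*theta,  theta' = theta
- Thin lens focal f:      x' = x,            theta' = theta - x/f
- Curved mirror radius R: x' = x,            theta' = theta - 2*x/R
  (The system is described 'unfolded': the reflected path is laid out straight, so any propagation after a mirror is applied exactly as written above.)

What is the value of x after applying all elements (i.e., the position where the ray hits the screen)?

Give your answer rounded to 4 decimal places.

Initial: x=7.0000 theta=0.2000
After 1 (propagate distance d=29): x=12.8000 theta=0.2000
After 2 (thin lens f=53): x=12.8000 theta=-11/265 (≈-0.0415)
After 3 (propagate distance d=30): x=3062/265 (≈11.5547) theta=-11/265 (≈-0.0415)
After 4 (thin lens f=51): x=3062/265 (≈11.5547) theta=-3623/13515 (≈-0.2681)
After 5 (propagate distance d=26): x=61964/13515 (≈4.5848) theta=-3623/13515 (≈-0.2681)
After 6 (thin lens f=18): x=61964/13515 (≈4.5848) theta=-63589/121635 (≈-0.5228)
After 7 (propagate distance d=32): x=-1477172/121635 (≈-12.1443) theta=-63589/121635 (≈-0.5228)
After 8 (curved mirror R=119): x=-1477172/121635 (≈-12.1443) theta=-4612747/14474565 (≈-0.3187)
After 9 (propagate distance d=47 (to screen)): x=-130860859/4824855 (≈-27.1222) theta=-4612747/14474565 (≈-0.3187)
Rounded to 4 decimal places: x = -27.1222

Answer: -27.1222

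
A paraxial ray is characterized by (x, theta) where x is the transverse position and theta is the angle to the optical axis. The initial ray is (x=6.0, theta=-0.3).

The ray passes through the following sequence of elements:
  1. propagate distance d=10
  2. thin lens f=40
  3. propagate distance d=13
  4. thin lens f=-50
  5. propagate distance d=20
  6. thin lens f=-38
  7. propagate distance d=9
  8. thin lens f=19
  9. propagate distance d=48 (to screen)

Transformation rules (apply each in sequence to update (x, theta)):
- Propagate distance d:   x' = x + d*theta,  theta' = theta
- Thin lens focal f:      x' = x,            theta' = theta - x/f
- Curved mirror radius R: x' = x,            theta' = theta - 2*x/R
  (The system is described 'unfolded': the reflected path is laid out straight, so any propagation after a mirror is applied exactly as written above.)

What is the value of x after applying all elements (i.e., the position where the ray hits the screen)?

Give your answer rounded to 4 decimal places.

Answer: -7.8089

Derivation:
Initial: x=6.0000 theta=-0.3000
After 1 (propagate distance d=10): x=3.0000 theta=-0.3000
After 2 (thin lens f=40): x=3.0000 theta=-0.3750
After 3 (propagate distance d=13): x=-1.8750 theta=-0.3750
After 4 (thin lens f=-50): x=-1.8750 theta=-0.4125
After 5 (propagate distance d=20): x=-10.1250 theta=-0.4125
After 6 (thin lens f=-38): x=-10.1250 theta=-129/190 (≈-0.6789)
After 7 (propagate distance d=9): x=-12339/760 (≈-16.2355) theta=-129/190 (≈-0.6789)
After 8 (thin lens f=19): x=-12339/760 (≈-16.2355) theta=507/2888 (≈0.1756)
After 9 (propagate distance d=48 (to screen)): x=-112761/14440 (≈-7.8089) theta=507/2888 (≈0.1756)
Rounded to 4 decimal places: x = -7.8089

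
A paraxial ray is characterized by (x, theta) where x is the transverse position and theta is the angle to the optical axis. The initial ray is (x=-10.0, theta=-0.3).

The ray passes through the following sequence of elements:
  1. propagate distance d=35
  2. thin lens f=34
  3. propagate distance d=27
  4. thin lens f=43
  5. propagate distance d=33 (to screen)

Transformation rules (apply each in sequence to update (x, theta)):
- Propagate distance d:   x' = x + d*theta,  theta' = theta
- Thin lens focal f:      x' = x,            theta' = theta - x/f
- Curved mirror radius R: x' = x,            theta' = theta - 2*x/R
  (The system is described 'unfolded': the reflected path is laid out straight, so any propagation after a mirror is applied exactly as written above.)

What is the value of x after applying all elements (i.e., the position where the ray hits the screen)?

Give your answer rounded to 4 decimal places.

Answer: 7.1318

Derivation:
Initial: x=-10.0000 theta=-0.3000
After 1 (propagate distance d=35): x=-20.5000 theta=-0.3000
After 2 (thin lens f=34): x=-20.5000 theta=103/340 (≈0.3029)
After 3 (propagate distance d=27): x=-4189/340 (≈-12.3206) theta=103/340 (≈0.3029)
After 4 (thin lens f=43): x=-4189/340 (≈-12.3206) theta=4309/7310 (≈0.5895)
After 5 (propagate distance d=33 (to screen)): x=104267/14620 (≈7.1318) theta=4309/7310 (≈0.5895)
Rounded to 4 decimal places: x = 7.1318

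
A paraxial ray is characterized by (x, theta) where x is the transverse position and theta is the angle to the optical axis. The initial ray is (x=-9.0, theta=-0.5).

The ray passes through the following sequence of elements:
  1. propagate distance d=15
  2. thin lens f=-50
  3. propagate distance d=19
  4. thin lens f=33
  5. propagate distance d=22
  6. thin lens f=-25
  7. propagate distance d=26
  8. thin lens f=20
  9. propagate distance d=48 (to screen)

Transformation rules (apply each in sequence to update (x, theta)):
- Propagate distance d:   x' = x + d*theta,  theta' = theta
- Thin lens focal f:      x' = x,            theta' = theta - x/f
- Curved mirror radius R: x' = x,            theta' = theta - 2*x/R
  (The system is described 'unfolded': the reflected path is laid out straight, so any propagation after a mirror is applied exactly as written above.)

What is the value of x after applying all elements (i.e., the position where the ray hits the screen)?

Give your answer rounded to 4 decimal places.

Answer: 28.8750

Derivation:
Initial: x=-9.0000 theta=-0.5000
After 1 (propagate distance d=15): x=-16.5000 theta=-0.5000
After 2 (thin lens f=-50): x=-16.5000 theta=-0.8300
After 3 (propagate distance d=19): x=-32.2700 theta=-0.8300
After 4 (thin lens f=33): x=-32.2700 theta=122/825 (≈0.1479)
After 5 (propagate distance d=22): x=-1741/60 (≈-29.0167) theta=122/825 (≈0.1479)
After 6 (thin lens f=-25): x=-1741/60 (≈-29.0167) theta=-16711/16500 (≈-1.0128)
After 7 (propagate distance d=26): x=-913261/16500 (≈-55.3492) theta=-16711/16500 (≈-1.0128)
After 8 (thin lens f=20): x=-913261/16500 (≈-55.3492) theta=579041/330000 (≈1.7547)
After 9 (propagate distance d=48 (to screen)): x=2382187/82500 (≈28.8750) theta=579041/330000 (≈1.7547)
Rounded to 4 decimal places: x = 28.8750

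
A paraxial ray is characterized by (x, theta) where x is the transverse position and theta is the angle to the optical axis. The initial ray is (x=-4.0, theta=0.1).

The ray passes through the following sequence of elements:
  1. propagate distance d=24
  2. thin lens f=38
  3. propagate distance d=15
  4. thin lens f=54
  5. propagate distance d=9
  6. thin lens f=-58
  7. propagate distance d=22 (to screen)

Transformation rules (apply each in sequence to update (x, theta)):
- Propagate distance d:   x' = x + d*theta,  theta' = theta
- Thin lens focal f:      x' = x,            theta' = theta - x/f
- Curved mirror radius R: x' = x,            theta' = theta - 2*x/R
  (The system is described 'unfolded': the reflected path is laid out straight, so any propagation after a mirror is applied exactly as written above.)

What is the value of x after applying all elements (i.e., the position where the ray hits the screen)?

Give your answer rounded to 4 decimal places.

Answer: 5.2848

Derivation:
Initial: x=-4.0000 theta=0.1000
After 1 (propagate distance d=24): x=-1.6000 theta=0.1000
After 2 (thin lens f=38): x=-1.6000 theta=27/190 (≈0.1421)
After 3 (propagate distance d=15): x=101/190 (≈0.5316) theta=27/190 (≈0.1421)
After 4 (thin lens f=54): x=101/190 (≈0.5316) theta=1357/10260 (≈0.1323)
After 5 (propagate distance d=9): x=1963/1140 (≈1.7219) theta=1357/10260 (≈0.1323)
After 6 (thin lens f=-58): x=1963/1140 (≈1.7219) theta=96373/595080 (≈0.1619)
After 7 (propagate distance d=22 (to screen)): x=786223/148770 (≈5.2848) theta=96373/595080 (≈0.1619)
Rounded to 4 decimal places: x = 5.2848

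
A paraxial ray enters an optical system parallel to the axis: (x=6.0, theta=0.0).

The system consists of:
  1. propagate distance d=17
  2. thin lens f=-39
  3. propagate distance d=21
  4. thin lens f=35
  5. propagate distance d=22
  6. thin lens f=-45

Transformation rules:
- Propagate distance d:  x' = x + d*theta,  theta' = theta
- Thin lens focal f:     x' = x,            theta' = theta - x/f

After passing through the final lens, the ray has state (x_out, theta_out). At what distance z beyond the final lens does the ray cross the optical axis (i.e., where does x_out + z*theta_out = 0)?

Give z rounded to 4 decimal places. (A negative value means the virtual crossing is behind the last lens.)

Answer: -164.1176

Derivation:
Initial: x=6.0000 theta=0.0000
After 1 (propagate distance d=17): x=6.0000 theta=0.0000
After 2 (thin lens f=-39): x=6.0000 theta=2/13 (≈0.1538)
After 3 (propagate distance d=21): x=120/13 (≈9.2308) theta=2/13 (≈0.1538)
After 4 (thin lens f=35): x=120/13 (≈9.2308) theta=-10/91 (≈-0.1099)
After 5 (propagate distance d=22): x=620/91 (≈6.8132) theta=-10/91 (≈-0.1099)
After 6 (thin lens f=-45): x=620/91 (≈6.8132) theta=34/819 (≈0.0415)
z_focus = -x_out/theta_out = -(620/91)/(34/819) = -2790/17 ≈ -164.1176
Rounded to 4 decimal places: z = -164.1176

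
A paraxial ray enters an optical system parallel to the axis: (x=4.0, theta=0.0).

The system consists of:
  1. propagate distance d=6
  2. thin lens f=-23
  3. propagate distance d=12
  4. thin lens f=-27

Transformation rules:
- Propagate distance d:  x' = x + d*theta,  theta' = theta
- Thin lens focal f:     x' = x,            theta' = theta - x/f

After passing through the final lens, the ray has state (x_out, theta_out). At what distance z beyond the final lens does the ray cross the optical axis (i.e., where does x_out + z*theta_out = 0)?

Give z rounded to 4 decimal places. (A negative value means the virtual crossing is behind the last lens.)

Answer: -15.2419

Derivation:
Initial: x=4.0000 theta=0.0000
After 1 (propagate distance d=6): x=4.0000 theta=0.0000
After 2 (thin lens f=-23): x=4.0000 theta=4/23 (≈0.1739)
After 3 (propagate distance d=12): x=140/23 (≈6.0870) theta=4/23 (≈0.1739)
After 4 (thin lens f=-27): x=140/23 (≈6.0870) theta=248/621 (≈0.3994)
z_focus = -x_out/theta_out = -(140/23)/(248/621) = -945/62 ≈ -15.2419
Rounded to 4 decimal places: z = -15.2419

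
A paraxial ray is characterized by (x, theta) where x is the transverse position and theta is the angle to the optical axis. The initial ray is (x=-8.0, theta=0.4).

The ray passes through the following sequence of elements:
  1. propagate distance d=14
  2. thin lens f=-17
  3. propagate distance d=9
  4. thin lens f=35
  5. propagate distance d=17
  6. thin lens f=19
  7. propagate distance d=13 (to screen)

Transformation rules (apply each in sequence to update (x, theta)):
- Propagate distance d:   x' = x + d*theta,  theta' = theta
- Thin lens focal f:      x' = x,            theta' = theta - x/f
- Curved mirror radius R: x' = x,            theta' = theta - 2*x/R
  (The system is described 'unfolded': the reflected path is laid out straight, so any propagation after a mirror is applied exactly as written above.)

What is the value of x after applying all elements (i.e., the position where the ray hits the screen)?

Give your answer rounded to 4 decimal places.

Answer: 4.7689

Derivation:
Initial: x=-8.0000 theta=0.4000
After 1 (propagate distance d=14): x=-2.4000 theta=0.4000
After 2 (thin lens f=-17): x=-2.4000 theta=22/85 (≈0.2588)
After 3 (propagate distance d=9): x=-6/85 (≈-0.0706) theta=22/85 (≈0.2588)
After 4 (thin lens f=35): x=-6/85 (≈-0.0706) theta=776/2975 (≈0.2608)
After 5 (propagate distance d=17): x=12982/2975 (≈4.3637) theta=776/2975 (≈0.2608)
After 6 (thin lens f=19): x=12982/2975 (≈4.3637) theta=1762/56525 (≈0.0312)
After 7 (propagate distance d=13 (to screen)): x=269564/56525 (≈4.7689) theta=1762/56525 (≈0.0312)
Rounded to 4 decimal places: x = 4.7689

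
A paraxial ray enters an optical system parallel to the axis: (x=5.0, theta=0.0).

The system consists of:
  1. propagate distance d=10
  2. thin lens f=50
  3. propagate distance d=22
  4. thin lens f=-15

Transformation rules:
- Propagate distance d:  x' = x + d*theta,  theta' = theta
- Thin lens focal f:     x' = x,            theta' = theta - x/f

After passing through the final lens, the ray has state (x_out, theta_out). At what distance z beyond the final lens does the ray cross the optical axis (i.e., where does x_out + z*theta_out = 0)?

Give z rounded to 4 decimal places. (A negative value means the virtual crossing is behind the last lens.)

Initial: x=5.0000 theta=0.0000
After 1 (propagate distance d=10): x=5.0000 theta=0.0000
After 2 (thin lens f=50): x=5.0000 theta=-0.1000
After 3 (propagate distance d=22): x=2.8000 theta=-0.1000
After 4 (thin lens f=-15): x=2.8000 theta=13/150 (≈0.0867)
z_focus = -x_out/theta_out = -(2.8000)/(13/150) = -420/13 ≈ -32.3077
Rounded to 4 decimal places: z = -32.3077

Answer: -32.3077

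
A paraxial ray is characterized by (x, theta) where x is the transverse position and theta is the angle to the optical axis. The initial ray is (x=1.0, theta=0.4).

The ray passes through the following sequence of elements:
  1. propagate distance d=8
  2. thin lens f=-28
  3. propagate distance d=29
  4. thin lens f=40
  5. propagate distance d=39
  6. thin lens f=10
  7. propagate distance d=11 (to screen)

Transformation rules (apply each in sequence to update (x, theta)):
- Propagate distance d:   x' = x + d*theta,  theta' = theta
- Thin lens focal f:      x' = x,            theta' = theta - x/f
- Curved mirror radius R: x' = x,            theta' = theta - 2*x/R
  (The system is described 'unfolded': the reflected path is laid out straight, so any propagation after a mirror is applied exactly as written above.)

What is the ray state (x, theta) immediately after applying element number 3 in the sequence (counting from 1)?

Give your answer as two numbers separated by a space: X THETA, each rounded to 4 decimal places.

Initial: x=1.0000 theta=0.4000
After 1 (propagate distance d=8): x=4.2000 theta=0.4000
After 2 (thin lens f=-28): x=4.2000 theta=0.5500
After 3 (propagate distance d=29): x=20.1500 theta=0.5500
Rounded to 4 decimal places: x = 20.1500, theta = 0.5500

Answer: 20.1500 0.5500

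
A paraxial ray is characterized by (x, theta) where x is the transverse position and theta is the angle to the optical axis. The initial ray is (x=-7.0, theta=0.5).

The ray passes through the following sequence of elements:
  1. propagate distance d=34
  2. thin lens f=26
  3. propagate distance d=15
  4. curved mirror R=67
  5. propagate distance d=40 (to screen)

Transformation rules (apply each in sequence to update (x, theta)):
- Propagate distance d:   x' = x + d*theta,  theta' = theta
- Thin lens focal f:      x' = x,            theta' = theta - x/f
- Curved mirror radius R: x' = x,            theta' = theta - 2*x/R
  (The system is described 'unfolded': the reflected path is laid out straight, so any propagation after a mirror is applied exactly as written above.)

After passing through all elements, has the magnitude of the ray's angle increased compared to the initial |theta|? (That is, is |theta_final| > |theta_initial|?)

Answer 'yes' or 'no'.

Initial: x=-7.0000 theta=0.5000
After 1 (propagate distance d=34): x=10.0000 theta=0.5000
After 2 (thin lens f=26): x=10.0000 theta=3/26 (≈0.1154)
After 3 (propagate distance d=15): x=305/26 (≈11.7308) theta=3/26 (≈0.1154)
After 4 (curved mirror R=67): x=305/26 (≈11.7308) theta=-409/1742 (≈-0.2348)
After 5 (propagate distance d=40 (to screen)): x=4075/1742 (≈2.3393) theta=-409/1742 (≈-0.2348)
|theta_initial|=0.5000 |theta_final|=409/1742 (≈0.2348) -> not increased

Answer: no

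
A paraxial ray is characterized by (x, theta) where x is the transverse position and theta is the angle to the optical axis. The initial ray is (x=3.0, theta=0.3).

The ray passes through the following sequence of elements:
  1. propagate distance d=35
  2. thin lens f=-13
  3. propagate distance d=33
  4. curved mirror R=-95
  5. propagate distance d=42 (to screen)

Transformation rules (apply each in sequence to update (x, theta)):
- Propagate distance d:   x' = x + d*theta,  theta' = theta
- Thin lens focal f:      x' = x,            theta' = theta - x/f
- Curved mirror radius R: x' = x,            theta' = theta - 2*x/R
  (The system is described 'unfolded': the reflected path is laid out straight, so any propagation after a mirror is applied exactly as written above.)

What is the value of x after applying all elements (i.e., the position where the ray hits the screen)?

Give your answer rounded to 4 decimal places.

Answer: 164.8764

Derivation:
Initial: x=3.0000 theta=0.3000
After 1 (propagate distance d=35): x=13.5000 theta=0.3000
After 2 (thin lens f=-13): x=13.5000 theta=87/65 (≈1.3385)
After 3 (propagate distance d=33): x=7497/130 (≈57.6692) theta=87/65 (≈1.3385)
After 4 (curved mirror R=-95): x=7497/130 (≈57.6692) theta=15762/6175 (≈2.5526)
After 5 (propagate distance d=42 (to screen)): x=2036223/12350 (≈164.8764) theta=15762/6175 (≈2.5526)
Rounded to 4 decimal places: x = 164.8764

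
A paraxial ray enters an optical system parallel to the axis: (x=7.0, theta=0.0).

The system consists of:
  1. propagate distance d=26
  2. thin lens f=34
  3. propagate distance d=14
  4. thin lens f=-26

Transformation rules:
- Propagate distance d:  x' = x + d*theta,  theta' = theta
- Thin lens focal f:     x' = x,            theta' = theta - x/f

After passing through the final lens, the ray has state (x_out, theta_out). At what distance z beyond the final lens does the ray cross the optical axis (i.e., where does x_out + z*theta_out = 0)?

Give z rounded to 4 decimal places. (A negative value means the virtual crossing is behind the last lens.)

Answer: 86.6667

Derivation:
Initial: x=7.0000 theta=0.0000
After 1 (propagate distance d=26): x=7.0000 theta=0.0000
After 2 (thin lens f=34): x=7.0000 theta=-7/34 (≈-0.2059)
After 3 (propagate distance d=14): x=70/17 (≈4.1176) theta=-7/34 (≈-0.2059)
After 4 (thin lens f=-26): x=70/17 (≈4.1176) theta=-21/442 (≈-0.0475)
z_focus = -x_out/theta_out = -(70/17)/(-21/442) = 260/3 ≈ 86.6667
Rounded to 4 decimal places: z = 86.6667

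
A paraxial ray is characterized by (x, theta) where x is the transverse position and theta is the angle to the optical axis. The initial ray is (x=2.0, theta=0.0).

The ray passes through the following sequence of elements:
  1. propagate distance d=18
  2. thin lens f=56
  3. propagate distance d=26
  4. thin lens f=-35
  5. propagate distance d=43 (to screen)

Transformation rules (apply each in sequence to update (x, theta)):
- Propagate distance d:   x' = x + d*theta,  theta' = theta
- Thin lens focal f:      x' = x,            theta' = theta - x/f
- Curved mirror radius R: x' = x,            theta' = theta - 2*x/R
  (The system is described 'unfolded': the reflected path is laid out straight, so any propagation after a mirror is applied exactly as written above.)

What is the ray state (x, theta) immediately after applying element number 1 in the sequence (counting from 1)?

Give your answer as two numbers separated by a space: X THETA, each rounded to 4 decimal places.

Initial: x=2.0000 theta=0.0000
After 1 (propagate distance d=18): x=2.0000 theta=0.0000
Rounded to 4 decimal places: x = 2.0000, theta = 0.0000

Answer: 2.0000 0.0000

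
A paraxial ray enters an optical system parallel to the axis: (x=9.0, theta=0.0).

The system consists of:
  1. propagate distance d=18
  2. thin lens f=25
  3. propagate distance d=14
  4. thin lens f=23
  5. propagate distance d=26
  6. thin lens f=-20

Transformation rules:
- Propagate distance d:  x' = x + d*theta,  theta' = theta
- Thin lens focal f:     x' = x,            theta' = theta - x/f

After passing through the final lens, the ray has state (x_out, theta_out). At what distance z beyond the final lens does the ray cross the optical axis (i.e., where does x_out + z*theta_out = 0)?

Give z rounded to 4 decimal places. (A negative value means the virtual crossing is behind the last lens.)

Answer: -9.6262

Derivation:
Initial: x=9.0000 theta=0.0000
After 1 (propagate distance d=18): x=9.0000 theta=0.0000
After 2 (thin lens f=25): x=9.0000 theta=-0.3600
After 3 (propagate distance d=14): x=3.9600 theta=-0.3600
After 4 (thin lens f=23): x=3.9600 theta=-306/575 (≈-0.5322)
After 5 (propagate distance d=26): x=-5679/575 (≈-9.8765) theta=-306/575 (≈-0.5322)
After 6 (thin lens f=-20): x=-5679/575 (≈-9.8765) theta=-1.0260
z_focus = -x_out/theta_out = -(-5679/575)/(-1.0260) = -12620/1311 ≈ -9.6262
Rounded to 4 decimal places: z = -9.6262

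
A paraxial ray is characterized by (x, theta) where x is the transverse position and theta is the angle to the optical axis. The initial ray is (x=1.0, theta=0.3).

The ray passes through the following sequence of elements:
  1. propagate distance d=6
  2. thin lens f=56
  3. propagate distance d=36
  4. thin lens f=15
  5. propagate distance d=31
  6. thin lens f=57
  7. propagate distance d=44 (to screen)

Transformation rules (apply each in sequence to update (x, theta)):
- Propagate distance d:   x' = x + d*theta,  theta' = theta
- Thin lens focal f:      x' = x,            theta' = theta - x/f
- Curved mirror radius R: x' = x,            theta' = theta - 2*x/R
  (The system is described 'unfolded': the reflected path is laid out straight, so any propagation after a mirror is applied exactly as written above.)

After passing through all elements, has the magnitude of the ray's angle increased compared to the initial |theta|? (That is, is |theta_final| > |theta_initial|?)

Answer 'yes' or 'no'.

Initial: x=1.0000 theta=0.3000
After 1 (propagate distance d=6): x=2.8000 theta=0.3000
After 2 (thin lens f=56): x=2.8000 theta=0.2500
After 3 (propagate distance d=36): x=11.8000 theta=0.2500
After 4 (thin lens f=15): x=11.8000 theta=-161/300 (≈-0.5367)
After 5 (propagate distance d=31): x=-1451/300 (≈-4.8367) theta=-161/300 (≈-0.5367)
After 6 (thin lens f=57): x=-1451/300 (≈-4.8367) theta=-3863/8550 (≈-0.4518)
After 7 (propagate distance d=44 (to screen)): x=-422651/17100 (≈-24.7164) theta=-3863/8550 (≈-0.4518)
|theta_initial|=0.3000 |theta_final|=3863/8550 (≈0.4518) -> increased

Answer: yes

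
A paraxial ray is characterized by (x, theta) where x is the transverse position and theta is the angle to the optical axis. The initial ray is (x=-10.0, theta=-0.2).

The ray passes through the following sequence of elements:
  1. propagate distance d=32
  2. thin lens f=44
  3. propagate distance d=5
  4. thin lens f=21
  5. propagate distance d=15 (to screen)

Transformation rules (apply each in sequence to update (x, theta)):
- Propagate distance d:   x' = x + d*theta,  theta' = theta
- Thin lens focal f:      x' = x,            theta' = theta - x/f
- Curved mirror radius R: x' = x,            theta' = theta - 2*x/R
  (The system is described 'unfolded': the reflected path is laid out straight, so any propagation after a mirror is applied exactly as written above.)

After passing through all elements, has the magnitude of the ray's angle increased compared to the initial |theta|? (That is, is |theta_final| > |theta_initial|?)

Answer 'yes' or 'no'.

Answer: yes

Derivation:
Initial: x=-10.0000 theta=-0.2000
After 1 (propagate distance d=32): x=-16.4000 theta=-0.2000
After 2 (thin lens f=44): x=-16.4000 theta=19/110 (≈0.1727)
After 3 (propagate distance d=5): x=-1709/110 (≈-15.5364) theta=19/110 (≈0.1727)
After 4 (thin lens f=21): x=-1709/110 (≈-15.5364) theta=1054/1155 (≈0.9126)
After 5 (propagate distance d=15 (to screen)): x=-1423/770 (≈-1.8481) theta=1054/1155 (≈0.9126)
|theta_initial|=0.2000 |theta_final|=1054/1155 (≈0.9126) -> increased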